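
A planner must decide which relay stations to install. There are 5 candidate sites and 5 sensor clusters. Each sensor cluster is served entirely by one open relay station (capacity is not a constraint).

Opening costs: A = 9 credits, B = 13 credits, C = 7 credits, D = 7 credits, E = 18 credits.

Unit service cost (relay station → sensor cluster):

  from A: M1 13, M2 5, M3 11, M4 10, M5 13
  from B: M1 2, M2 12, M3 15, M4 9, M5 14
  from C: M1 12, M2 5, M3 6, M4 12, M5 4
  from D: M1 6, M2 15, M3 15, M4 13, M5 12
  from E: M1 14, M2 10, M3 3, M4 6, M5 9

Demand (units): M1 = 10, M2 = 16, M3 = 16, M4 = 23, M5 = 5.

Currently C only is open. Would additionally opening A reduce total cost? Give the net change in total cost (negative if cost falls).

Current service cost with {C}: 592.
Adding A: each sensor cluster re-picks its cheapest; new service cost 546, saving 46.
Extra fixed cost: 9. Net change = 9 − 46 = -37.
(Totals: 599 → 562.)

Yes — net change −37 (cost falls by 37).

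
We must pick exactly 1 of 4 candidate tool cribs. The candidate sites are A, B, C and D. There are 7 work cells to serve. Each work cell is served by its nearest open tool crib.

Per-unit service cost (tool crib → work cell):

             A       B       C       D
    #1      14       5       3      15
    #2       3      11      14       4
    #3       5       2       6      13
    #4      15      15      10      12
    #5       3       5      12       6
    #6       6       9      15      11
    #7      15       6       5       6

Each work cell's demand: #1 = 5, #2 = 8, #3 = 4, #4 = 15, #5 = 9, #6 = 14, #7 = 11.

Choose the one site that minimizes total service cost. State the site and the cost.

With exactly 1 open, each work cell uses its cheapest among the chosen.
{B}: #1→B 5·5=25, #2→B 11·8=88, #3→B 2·4=8, #4→B 15·15=225, #5→B 5·9=45, #6→B 9·14=126, #7→B 6·11=66. Service cost 583.
{D}: service cost 613
{A}: service cost 615
Among all 4 size-1 choices, {B} is lowest.

Choose B only; total service cost 583.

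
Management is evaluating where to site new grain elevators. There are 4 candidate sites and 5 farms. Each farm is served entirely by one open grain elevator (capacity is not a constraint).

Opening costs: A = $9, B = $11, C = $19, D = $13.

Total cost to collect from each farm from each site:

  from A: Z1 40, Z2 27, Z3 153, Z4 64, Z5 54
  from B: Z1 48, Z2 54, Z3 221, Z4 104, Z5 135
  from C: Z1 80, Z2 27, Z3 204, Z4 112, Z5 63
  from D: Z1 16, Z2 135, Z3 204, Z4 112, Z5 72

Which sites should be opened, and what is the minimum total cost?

For any fixed open set, each farm goes to its cheapest open site; total = fixed + service.
{A, D}: Z1→D 16, Z2→A 27, Z3→A 153, Z4→A 64, Z5→A 54. Service 314; fixed 22; total 336.
{A}: Z1→A 40, Z2→A 27, Z3→A 153, Z4→A 64, Z5→A 54. Service 338; fixed 9; total 347.
{A, B, D}: service 314 + fixed 33 = 347
{A, B, C, D}: service 314 + fixed 52 = 366
(All 15 nonempty subsets were checked; A and D is lowest.)

Open A and D; minimum total cost 336.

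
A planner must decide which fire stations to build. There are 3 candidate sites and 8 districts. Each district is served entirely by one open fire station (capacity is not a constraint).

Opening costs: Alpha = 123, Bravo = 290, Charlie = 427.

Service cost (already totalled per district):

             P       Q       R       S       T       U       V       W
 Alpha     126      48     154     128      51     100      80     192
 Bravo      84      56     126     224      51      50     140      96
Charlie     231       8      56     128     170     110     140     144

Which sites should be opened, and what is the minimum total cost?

Open Alpha only; minimum total cost 1002.

For any fixed open set, each district goes to its cheapest open site; total = fixed + service.
{Alpha}: P→Alpha 126, Q→Alpha 48, R→Alpha 154, S→Alpha 128, T→Alpha 51, U→Alpha 100, V→Alpha 80, W→Alpha 192. Service 879; fixed 123; total 1002.
{Alpha, Bravo}: P→Bravo 84, Q→Alpha 48, R→Bravo 126, S→Alpha 128, T→Alpha 51, U→Bravo 50, V→Alpha 80, W→Bravo 96. Service 663; fixed 413; total 1076.
{Bravo}: P→Bravo 84, Q→Bravo 56, R→Bravo 126, S→Bravo 224, T→Bravo 51, U→Bravo 50, V→Bravo 140, W→Bravo 96. Service 827; fixed 290; total 1117.
{Alpha, Bravo, Charlie}: P→Bravo 84, Q→Charlie 8, R→Charlie 56, S→Alpha 128, T→Alpha 51, U→Bravo 50, V→Alpha 80, W→Bravo 96. Service 553; fixed 840; total 1393.
(All 7 nonempty subsets were checked; Alpha only is lowest.)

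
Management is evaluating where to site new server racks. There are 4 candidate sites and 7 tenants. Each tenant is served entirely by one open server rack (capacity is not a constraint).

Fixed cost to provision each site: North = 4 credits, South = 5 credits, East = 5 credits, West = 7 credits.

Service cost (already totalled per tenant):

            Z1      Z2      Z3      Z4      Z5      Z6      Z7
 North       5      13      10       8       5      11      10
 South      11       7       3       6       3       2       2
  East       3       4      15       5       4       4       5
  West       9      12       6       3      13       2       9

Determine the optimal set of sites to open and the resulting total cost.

For any fixed open set, each tenant goes to its cheapest open site; total = fixed + service.
{South, East}: Z1→East 3, Z2→East 4, Z3→South 3, Z4→East 5, Z5→South 3, Z6→South 2, Z7→South 2. Service 22; fixed 10; total 32.
{North, South, East}: service 22 + fixed 14 = 36
{North, South}: service 28 + fixed 9 = 37
{North, South, East, West}: service 20 + fixed 21 = 41
No other subset beats 32.

Open South and East; minimum total cost 32.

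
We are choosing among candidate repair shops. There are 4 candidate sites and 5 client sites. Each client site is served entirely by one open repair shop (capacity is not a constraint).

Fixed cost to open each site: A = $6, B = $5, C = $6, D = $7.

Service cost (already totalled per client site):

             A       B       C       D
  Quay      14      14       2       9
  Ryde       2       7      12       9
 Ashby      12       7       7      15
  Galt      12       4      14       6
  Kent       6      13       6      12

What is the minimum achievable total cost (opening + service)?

For any fixed open set, each client site goes to its cheapest open site; total = fixed + service.
{B, C}: Quay→C 2, Ryde→B 7, Ashby→B 7, Galt→B 4, Kent→C 6. Service 26; fixed 11; total 37.
{A, B, C}: service 21 + fixed 17 = 38
{A, C}: service 29 + fixed 12 = 41
{A, B, C, D}: service 21 + fixed 24 = 45
No other subset beats 37.

Minimum total cost: 37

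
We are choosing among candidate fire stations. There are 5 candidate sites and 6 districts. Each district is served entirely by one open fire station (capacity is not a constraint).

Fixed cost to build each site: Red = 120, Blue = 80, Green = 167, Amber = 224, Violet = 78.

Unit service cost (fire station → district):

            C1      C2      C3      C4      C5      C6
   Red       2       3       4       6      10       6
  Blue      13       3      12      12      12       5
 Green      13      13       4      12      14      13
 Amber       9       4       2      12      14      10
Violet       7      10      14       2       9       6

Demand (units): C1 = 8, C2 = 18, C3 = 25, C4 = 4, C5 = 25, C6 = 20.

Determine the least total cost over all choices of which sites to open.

For any fixed open set, each district goes to its cheapest open site; total = fixed + service.
{Red}: C1→Red 2·8=16, C2→Red 3·18=54, C3→Red 4·25=100, C4→Red 6·4=24, C5→Red 10·25=250, C6→Red 6·20=120. Service 564; fixed 120; total 684.
{Red, Violet}: C1→Red 2·8=16, C2→Red 3·18=54, C3→Red 4·25=100, C4→Violet 2·4=8, C5→Violet 9·25=225, C6→Red 6·20=120. Service 523; fixed 198; total 721.
{Red, Blue}: service 544 + fixed 200 = 744
{Red, Blue, Green, Amber, Violet}: C1→Red 2·8=16, C2→Red 3·18=54, C3→Amber 2·25=50, C4→Violet 2·4=8, C5→Violet 9·25=225, C6→Blue 5·20=100. Service 453; fixed 669; total 1122.
No other subset beats 684.

Minimum total cost: 684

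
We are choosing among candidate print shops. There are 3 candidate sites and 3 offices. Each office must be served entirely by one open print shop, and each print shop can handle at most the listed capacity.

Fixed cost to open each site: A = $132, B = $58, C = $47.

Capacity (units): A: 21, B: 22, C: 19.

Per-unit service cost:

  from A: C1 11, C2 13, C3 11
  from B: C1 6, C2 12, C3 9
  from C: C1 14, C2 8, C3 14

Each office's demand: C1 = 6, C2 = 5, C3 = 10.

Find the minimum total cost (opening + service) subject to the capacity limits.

Minimum total cost: 244

Open {B}: C1→B 6·6=36, C2→B 12·5=60, C3→B 9·10=90.
Loads: B carries 21/22. Service 186; fixed 58; total 244.
Next best feasible plan costs 271.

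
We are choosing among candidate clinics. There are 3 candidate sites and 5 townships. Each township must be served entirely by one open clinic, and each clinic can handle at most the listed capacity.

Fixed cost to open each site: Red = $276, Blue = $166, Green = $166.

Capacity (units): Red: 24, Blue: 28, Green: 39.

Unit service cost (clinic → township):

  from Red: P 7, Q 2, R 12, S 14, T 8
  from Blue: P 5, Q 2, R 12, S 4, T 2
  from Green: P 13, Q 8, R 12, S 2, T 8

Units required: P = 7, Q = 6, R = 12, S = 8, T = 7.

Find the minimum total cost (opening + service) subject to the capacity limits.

Minimum total cost: 553

Open {Blue, Green}: P→Blue 5·7=35, Q→Blue 2·6=12, R→Green 12·12=144, S→Green 2·8=16, T→Blue 2·7=14.
Loads: Blue carries 20/28, Green carries 20/39. Service 221; fixed 332; total 553.
Next best feasible plan costs 569.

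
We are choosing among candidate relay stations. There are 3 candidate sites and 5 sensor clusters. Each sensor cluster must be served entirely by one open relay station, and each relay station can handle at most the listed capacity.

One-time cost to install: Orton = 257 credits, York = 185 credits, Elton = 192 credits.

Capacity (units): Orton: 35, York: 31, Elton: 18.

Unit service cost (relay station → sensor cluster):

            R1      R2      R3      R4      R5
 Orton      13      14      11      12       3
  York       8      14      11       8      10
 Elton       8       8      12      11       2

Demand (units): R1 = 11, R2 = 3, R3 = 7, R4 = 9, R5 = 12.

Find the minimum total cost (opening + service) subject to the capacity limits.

Open {York, Elton}: R1→York 8·11=88, R2→Elton 8·3=24, R3→York 11·7=77, R4→York 8·9=72, R5→Elton 2·12=24.
Loads: York carries 27/31, Elton carries 15/18. Service 285; fixed 377; total 662.
Next best feasible plan costs 680.

Minimum total cost: 662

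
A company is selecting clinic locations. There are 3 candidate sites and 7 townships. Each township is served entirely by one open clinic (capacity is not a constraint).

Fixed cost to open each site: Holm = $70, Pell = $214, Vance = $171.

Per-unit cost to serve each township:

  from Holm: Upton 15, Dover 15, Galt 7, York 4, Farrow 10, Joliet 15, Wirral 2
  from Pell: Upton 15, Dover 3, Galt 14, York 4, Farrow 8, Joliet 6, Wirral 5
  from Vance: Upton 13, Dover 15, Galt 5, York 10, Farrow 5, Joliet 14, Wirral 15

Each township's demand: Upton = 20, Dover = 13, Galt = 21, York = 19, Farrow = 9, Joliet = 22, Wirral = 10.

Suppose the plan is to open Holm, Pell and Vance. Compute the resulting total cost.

Total cost: 1132

Each township is assigned to its cheapest site among the open ones.
{Holm, Pell, Vance}: Upton→Vance 13·20=260, Dover→Pell 3·13=39, Galt→Vance 5·21=105, York→Holm 4·19=76, Farrow→Vance 5·9=45, Joliet→Pell 6·22=132, Wirral→Holm 2·10=20. Service 677; fixed 455; total 1132.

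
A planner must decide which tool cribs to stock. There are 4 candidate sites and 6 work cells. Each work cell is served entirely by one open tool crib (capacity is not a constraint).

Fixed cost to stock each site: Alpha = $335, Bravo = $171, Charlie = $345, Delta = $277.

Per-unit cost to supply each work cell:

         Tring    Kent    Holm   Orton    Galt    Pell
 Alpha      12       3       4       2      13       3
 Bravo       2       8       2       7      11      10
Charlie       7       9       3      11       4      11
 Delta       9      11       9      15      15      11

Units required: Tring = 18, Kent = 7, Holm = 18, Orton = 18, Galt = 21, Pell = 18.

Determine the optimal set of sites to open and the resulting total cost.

For any fixed open set, each work cell goes to its cheapest open site; total = fixed + service.
{Bravo}: Tring→Bravo 2·18=36, Kent→Bravo 8·7=56, Holm→Bravo 2·18=36, Orton→Bravo 7·18=126, Galt→Bravo 11·21=231, Pell→Bravo 10·18=180. Service 665; fixed 171; total 836.
{Alpha, Bravo}: Tring→Bravo 2·18=36, Kent→Alpha 3·7=21, Holm→Bravo 2·18=36, Orton→Alpha 2·18=36, Galt→Bravo 11·21=231, Pell→Alpha 3·18=54. Service 414; fixed 506; total 920.
{Alpha}: service 672 + fixed 335 = 1007
{Alpha, Bravo, Charlie, Delta}: service 267 + fixed 1128 = 1395
No other subset beats 836.

Open Bravo only; minimum total cost 836.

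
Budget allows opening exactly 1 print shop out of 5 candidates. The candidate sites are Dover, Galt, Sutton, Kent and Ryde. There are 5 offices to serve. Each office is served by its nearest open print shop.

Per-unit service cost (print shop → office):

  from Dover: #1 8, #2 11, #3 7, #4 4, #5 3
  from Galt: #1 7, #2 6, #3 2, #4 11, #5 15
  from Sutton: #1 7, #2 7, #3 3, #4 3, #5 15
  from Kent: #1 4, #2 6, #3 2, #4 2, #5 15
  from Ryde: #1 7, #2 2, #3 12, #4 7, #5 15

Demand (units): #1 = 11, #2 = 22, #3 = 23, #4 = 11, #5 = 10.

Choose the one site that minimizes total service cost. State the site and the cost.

With exactly 1 open, each office uses its cheapest among the chosen.
{Kent}: #1→Kent 4·11=44, #2→Kent 6·22=132, #3→Kent 2·23=46, #4→Kent 2·11=22, #5→Kent 15·10=150. Service cost 394.
{Sutton}: service cost 483
{Galt}: service cost 526
Among all 5 size-1 choices, {Kent} is lowest.

Choose Kent only; total service cost 394.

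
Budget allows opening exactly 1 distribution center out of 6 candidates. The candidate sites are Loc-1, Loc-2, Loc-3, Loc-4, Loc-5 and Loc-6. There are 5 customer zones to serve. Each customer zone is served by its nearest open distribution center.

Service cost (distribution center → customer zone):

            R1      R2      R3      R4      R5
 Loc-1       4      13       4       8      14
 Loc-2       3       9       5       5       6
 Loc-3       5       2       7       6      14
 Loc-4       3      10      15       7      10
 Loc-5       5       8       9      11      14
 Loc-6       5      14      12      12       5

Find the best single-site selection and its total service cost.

Choose Loc-2 only; total service cost 28.

With exactly 1 open, each customer zone uses its cheapest among the chosen.
{Loc-2}: R1→Loc-2 3, R2→Loc-2 9, R3→Loc-2 5, R4→Loc-2 5, R5→Loc-2 6. Service cost 28.
{Loc-3}: service cost 34
{Loc-1}: service cost 43
Among all 6 size-1 choices, {Loc-2} is lowest.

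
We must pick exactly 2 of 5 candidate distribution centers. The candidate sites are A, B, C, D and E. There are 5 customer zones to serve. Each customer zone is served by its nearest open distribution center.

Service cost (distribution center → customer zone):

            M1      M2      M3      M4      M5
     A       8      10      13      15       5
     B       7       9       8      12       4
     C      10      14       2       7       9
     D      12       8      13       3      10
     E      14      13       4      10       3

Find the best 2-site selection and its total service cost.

Choose B and C; total service cost 29.

With exactly 2 open, each customer zone uses its cheapest among the chosen.
{B, C}: M1→B 7, M2→B 9, M3→C 2, M4→C 7, M5→B 4. Service cost 29.
{B, D}: service cost 30
{D, E}: service cost 30
Among all 10 size-2 choices, {B, C} is lowest.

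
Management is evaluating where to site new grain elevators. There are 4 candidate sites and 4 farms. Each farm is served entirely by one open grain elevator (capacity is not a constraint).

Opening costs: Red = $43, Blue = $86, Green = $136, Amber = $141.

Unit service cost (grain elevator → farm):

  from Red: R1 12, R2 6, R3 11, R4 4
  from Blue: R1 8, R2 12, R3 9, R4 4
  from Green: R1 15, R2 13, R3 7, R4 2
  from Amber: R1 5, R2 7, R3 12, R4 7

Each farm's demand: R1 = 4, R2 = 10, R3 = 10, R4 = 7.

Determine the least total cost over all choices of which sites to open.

For any fixed open set, each farm goes to its cheapest open site; total = fixed + service.
{Red}: R1→Red 12·4=48, R2→Red 6·10=60, R3→Red 11·10=110, R4→Red 4·7=28. Service 246; fixed 43; total 289.
{Red, Blue}: service 210 + fixed 129 = 339
{Blue}: service 270 + fixed 86 = 356
{Red, Blue, Green, Amber}: R1→Amber 5·4=20, R2→Red 6·10=60, R3→Green 7·10=70, R4→Green 2·7=14. Service 164; fixed 406; total 570.
(All 15 nonempty subsets were checked; Red only is lowest.)

Minimum total cost: 289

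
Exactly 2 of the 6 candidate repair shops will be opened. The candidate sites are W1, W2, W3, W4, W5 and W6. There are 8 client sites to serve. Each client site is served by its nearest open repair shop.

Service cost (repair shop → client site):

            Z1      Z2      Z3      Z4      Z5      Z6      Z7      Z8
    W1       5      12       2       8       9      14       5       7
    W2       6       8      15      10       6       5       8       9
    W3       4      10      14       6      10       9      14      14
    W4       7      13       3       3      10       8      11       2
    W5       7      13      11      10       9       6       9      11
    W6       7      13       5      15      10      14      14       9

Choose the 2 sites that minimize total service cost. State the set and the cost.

With exactly 2 open, each client site uses its cheapest among the chosen.
{W2, W4}: Z1→W2 6, Z2→W2 8, Z3→W4 3, Z4→W4 3, Z5→W2 6, Z6→W2 5, Z7→W2 8, Z8→W4 2. Service cost 41.
{W1, W2}: service cost 46
{W1, W4}: service cost 46
Among all 15 size-2 choices, {W2, W4} is lowest.

Choose W2 and W4; total service cost 41.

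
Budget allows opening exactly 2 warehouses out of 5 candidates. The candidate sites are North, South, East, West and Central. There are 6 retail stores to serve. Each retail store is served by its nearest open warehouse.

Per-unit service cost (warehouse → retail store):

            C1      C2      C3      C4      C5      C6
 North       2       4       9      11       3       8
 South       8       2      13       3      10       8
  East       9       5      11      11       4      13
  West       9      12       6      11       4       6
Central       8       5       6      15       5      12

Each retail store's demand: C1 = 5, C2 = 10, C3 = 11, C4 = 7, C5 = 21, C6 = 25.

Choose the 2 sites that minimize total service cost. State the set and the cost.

With exactly 2 open, each retail store uses its cheapest among the chosen.
{South, West}: C1→South 8·5=40, C2→South 2·10=20, C3→West 6·11=66, C4→South 3·7=21, C5→West 4·21=84, C6→West 6·25=150. Service cost 381.
{North, West}: service cost 406
{North, South}: service cost 413
Among all 10 size-2 choices, {South, West} is lowest.

Choose South and West; total service cost 381.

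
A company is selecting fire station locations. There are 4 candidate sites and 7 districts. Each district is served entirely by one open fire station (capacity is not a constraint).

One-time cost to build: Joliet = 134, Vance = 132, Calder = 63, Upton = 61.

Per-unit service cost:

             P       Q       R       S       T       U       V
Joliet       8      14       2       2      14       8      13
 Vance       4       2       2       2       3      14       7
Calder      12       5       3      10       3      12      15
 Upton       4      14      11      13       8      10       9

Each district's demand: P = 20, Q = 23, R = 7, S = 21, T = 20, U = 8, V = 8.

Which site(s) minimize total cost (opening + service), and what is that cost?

For any fixed open set, each district goes to its cheapest open site; total = fixed + service.
{Vance}: P→Vance 4·20=80, Q→Vance 2·23=46, R→Vance 2·7=14, S→Vance 2·21=42, T→Vance 3·20=60, U→Vance 14·8=112, V→Vance 7·8=56. Service 410; fixed 132; total 542.
{Vance, Upton}: service 378 + fixed 193 = 571
{Vance, Calder}: P→Vance 4·20=80, Q→Vance 2·23=46, R→Vance 2·7=14, S→Vance 2·21=42, T→Vance 3·20=60, U→Calder 12·8=96, V→Vance 7·8=56. Service 394; fixed 195; total 589.
{Joliet, Vance, Calder, Upton}: service 362 + fixed 390 = 752
No other subset beats 542.

Open Vance only; minimum total cost 542.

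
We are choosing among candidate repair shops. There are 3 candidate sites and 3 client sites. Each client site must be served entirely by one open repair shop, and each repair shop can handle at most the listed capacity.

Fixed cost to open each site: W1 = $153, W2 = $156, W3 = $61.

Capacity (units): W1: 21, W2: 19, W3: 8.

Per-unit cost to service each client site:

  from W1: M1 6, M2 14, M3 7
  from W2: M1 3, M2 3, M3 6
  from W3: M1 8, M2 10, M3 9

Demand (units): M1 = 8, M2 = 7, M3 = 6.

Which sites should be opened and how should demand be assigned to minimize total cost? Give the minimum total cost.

Open {W2, W3}: M1→W2 3·8=24, M2→W2 3·7=21, M3→W3 9·6=54.
Loads: W2 carries 15/19, W3 carries 6/8. Service 99; fixed 217; total 316.
Next best feasible plan costs 338.

Minimum total cost: 316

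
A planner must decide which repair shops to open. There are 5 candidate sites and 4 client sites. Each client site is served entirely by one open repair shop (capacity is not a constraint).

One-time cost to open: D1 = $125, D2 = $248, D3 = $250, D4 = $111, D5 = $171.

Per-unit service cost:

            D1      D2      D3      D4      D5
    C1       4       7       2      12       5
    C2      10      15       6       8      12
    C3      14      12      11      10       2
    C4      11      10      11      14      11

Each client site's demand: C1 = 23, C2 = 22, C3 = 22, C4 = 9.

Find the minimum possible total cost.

Minimum total cost: 693

For any fixed open set, each client site goes to its cheapest open site; total = fixed + service.
{D5}: C1→D5 5·23=115, C2→D5 12·22=264, C3→D5 2·22=44, C4→D5 11·9=99. Service 522; fixed 171; total 693.
{D4, D5}: service 434 + fixed 282 = 716
{D3, D5}: service 321 + fixed 421 = 742
{D1, D2, D3, D4, D5}: C1→D3 2·23=46, C2→D3 6·22=132, C3→D5 2·22=44, C4→D2 10·9=90. Service 312; fixed 905; total 1217.
No other subset beats 693.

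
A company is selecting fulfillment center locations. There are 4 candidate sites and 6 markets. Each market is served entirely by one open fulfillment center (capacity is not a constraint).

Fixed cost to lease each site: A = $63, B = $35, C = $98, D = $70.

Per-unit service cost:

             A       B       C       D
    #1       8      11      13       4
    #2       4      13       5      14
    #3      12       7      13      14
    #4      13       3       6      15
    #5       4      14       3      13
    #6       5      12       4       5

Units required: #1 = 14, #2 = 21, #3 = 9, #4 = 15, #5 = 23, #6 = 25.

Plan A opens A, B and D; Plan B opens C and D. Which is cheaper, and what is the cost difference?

Plan A: {A, B, D}: #1→D 4·14=56, #2→A 4·21=84, #3→B 7·9=63, #4→B 3·15=45, #5→A 4·23=92, #6→A 5·25=125. Service 465; fixed 168; total 633.
Plan B: {C, D}: #1→D 4·14=56, #2→C 5·21=105, #3→C 13·9=117, #4→C 6·15=90, #5→C 3·23=69, #6→C 4·25=100. Service 537; fixed 168; total 705.
Difference: |633 − 705| = 72.

Plan A is cheaper by 72.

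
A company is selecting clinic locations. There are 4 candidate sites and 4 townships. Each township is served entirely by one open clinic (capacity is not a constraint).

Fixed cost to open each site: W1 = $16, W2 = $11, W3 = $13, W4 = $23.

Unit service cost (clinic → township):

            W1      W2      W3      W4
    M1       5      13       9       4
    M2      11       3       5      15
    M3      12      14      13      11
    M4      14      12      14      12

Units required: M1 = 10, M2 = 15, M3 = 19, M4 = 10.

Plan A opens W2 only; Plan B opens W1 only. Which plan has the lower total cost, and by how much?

Plan A: {W2}: M1→W2 13·10=130, M2→W2 3·15=45, M3→W2 14·19=266, M4→W2 12·10=120. Service 561; fixed 11; total 572.
Plan B: {W1}: M1→W1 5·10=50, M2→W1 11·15=165, M3→W1 12·19=228, M4→W1 14·10=140. Service 583; fixed 16; total 599.
Difference: |572 − 599| = 27.

Plan A is cheaper by 27.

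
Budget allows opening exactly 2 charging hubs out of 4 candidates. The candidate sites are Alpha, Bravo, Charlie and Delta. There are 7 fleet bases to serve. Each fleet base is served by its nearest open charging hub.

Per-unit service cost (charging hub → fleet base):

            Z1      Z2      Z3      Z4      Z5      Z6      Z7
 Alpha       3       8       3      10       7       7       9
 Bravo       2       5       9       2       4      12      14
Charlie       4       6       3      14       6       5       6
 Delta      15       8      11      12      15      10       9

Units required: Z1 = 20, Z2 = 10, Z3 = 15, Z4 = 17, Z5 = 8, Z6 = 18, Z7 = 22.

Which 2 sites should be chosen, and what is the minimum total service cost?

Choose Bravo and Charlie; total service cost 423.

With exactly 2 open, each fleet base uses its cheapest among the chosen.
{Bravo, Charlie}: Z1→Bravo 2·20=40, Z2→Bravo 5·10=50, Z3→Charlie 3·15=45, Z4→Bravo 2·17=34, Z5→Bravo 4·8=32, Z6→Charlie 5·18=90, Z7→Charlie 6·22=132. Service cost 423.
{Alpha, Bravo}: service cost 525
{Alpha, Charlie}: service cost 605
Among all 6 size-2 choices, {Bravo, Charlie} is lowest.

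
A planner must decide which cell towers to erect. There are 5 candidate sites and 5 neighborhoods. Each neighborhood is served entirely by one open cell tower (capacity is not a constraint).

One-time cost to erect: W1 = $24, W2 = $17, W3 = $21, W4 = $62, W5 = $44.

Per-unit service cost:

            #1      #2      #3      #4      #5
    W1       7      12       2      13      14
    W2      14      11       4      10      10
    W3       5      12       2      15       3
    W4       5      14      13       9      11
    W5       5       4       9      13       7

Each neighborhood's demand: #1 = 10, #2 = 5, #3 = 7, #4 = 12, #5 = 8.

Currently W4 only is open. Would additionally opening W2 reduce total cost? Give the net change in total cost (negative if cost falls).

Yes — net change −69 (cost falls by 69).

Current service cost with {W4}: 407.
Adding W2: each neighborhood re-picks its cheapest; new service cost 321, saving 86.
Extra fixed cost: 17. Net change = 17 − 86 = -69.
(Totals: 469 → 400.)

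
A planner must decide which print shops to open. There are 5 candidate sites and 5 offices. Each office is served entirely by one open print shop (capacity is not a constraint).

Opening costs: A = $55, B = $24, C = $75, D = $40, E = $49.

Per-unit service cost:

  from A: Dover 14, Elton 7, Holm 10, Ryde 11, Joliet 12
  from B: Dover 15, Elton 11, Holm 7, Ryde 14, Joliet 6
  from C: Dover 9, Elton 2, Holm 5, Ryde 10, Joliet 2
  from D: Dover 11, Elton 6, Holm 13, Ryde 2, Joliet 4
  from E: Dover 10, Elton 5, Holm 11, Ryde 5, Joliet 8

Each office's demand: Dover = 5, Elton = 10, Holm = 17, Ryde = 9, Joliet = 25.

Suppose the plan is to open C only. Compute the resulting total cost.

Each office is assigned to its cheapest site among the open ones.
{C}: Dover→C 9·5=45, Elton→C 2·10=20, Holm→C 5·17=85, Ryde→C 10·9=90, Joliet→C 2·25=50. Service 290; fixed 75; total 365.

Total cost: 365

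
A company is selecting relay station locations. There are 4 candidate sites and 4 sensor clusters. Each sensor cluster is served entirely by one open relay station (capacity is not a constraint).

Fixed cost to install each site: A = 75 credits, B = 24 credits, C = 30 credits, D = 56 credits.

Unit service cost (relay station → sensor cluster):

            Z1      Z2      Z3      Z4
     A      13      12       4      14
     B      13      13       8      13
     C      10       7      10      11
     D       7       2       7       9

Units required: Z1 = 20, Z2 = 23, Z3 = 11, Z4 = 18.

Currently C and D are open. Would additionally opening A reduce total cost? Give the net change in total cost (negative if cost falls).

No — net change +42 (cost rises by 42).

Current service cost with {C, D}: 425.
Adding A: each sensor cluster re-picks its cheapest; new service cost 392, saving 33.
Extra fixed cost: 75. Net change = 75 − 33 = 42.
(Totals: 511 → 553.)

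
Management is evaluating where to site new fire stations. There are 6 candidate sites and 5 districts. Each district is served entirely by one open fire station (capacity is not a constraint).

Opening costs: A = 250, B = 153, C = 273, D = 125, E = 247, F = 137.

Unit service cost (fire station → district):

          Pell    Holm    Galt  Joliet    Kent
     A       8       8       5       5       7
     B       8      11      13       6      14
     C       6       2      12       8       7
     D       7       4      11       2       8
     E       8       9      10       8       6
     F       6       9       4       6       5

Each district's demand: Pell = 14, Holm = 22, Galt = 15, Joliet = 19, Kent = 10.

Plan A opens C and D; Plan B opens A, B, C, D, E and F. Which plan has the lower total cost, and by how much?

Plan A is cheaper by 662.

Plan A: {C, D}: Pell→C 6·14=84, Holm→C 2·22=44, Galt→D 11·15=165, Joliet→D 2·19=38, Kent→C 7·10=70. Service 401; fixed 398; total 799.
Plan B: {A, B, C, D, E, F}: Pell→C 6·14=84, Holm→C 2·22=44, Galt→F 4·15=60, Joliet→D 2·19=38, Kent→F 5·10=50. Service 276; fixed 1185; total 1461.
Difference: |799 − 1461| = 662.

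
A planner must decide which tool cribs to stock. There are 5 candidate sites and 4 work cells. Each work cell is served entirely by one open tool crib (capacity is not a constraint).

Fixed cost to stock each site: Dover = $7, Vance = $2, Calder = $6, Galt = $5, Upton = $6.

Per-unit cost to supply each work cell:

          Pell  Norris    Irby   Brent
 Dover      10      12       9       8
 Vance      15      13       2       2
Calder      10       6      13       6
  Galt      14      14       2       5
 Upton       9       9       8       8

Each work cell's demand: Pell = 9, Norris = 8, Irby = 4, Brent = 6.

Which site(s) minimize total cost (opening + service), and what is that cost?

Open Vance, Calder and Upton; minimum total cost 163.

For any fixed open set, each work cell goes to its cheapest open site; total = fixed + service.
{Vance, Calder, Upton}: Pell→Upton 9·9=81, Norris→Calder 6·8=48, Irby→Vance 2·4=8, Brent→Vance 2·6=12. Service 149; fixed 14; total 163.
{Vance, Calder}: service 158 + fixed 8 = 166
{Vance, Calder, Galt, Upton}: Pell→Upton 9·9=81, Norris→Calder 6·8=48, Irby→Vance 2·4=8, Brent→Vance 2·6=12. Service 149; fixed 19; total 168.
{Dover, Vance, Calder, Galt, Upton}: service 149 + fixed 26 = 175
No other subset beats 163.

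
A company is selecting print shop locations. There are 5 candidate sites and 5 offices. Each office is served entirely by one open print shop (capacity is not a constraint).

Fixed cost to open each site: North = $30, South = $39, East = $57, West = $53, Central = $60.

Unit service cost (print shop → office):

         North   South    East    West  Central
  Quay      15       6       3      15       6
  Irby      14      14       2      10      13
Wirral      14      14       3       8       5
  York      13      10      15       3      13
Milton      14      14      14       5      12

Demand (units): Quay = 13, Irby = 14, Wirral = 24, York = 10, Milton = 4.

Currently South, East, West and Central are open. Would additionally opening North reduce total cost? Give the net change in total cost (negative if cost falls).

No — net change +30 (cost rises by 30).

Current service cost with {South, East, West, Central}: 189.
Adding North: each office re-picks its cheapest; new service cost 189, saving 0.
Extra fixed cost: 30. Net change = 30 − 0 = 30.
(Totals: 398 → 428.)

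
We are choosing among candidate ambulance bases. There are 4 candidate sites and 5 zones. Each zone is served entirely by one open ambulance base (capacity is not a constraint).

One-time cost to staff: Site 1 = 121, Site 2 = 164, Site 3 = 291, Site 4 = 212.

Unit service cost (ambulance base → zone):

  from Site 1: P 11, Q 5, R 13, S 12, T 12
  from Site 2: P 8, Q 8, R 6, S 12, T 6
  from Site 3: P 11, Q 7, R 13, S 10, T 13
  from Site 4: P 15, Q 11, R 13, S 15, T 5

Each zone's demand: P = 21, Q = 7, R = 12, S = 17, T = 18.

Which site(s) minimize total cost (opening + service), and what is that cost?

Open Site 2 only; minimum total cost 772.

For any fixed open set, each zone goes to its cheapest open site; total = fixed + service.
{Site 2}: P→Site 2 8·21=168, Q→Site 2 8·7=56, R→Site 2 6·12=72, S→Site 2 12·17=204, T→Site 2 6·18=108. Service 608; fixed 164; total 772.
{Site 1, Site 2}: service 587 + fixed 285 = 872
{Site 1}: P→Site 1 11·21=231, Q→Site 1 5·7=35, R→Site 1 13·12=156, S→Site 1 12·17=204, T→Site 1 12·18=216. Service 842; fixed 121; total 963.
{Site 1, Site 2, Site 3, Site 4}: P→Site 2 8·21=168, Q→Site 1 5·7=35, R→Site 2 6·12=72, S→Site 3 10·17=170, T→Site 4 5·18=90. Service 535; fixed 788; total 1323.
No other subset beats 772.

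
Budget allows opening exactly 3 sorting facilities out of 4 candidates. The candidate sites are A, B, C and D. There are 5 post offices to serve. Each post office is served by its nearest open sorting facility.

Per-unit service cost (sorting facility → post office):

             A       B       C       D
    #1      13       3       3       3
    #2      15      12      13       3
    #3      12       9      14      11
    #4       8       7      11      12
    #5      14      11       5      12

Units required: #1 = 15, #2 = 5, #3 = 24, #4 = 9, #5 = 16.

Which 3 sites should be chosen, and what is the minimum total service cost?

With exactly 3 open, each post office uses its cheapest among the chosen.
{B, C, D}: #1→B 3·15=45, #2→D 3·5=15, #3→B 9·24=216, #4→B 7·9=63, #5→C 5·16=80. Service cost 419.
{A, B, C}: service cost 464
{A, C, D}: service cost 476
Among all 4 size-3 choices, {B, C, D} is lowest.

Choose B, C and D; total service cost 419.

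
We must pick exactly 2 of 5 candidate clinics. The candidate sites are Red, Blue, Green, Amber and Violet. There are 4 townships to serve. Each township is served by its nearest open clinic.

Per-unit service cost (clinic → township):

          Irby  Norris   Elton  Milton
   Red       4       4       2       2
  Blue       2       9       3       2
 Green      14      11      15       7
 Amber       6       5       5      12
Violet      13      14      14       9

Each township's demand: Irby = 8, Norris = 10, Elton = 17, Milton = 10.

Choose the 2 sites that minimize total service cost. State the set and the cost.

With exactly 2 open, each township uses its cheapest among the chosen.
{Red, Blue}: Irby→Blue 2·8=16, Norris→Red 4·10=40, Elton→Red 2·17=34, Milton→Red 2·10=20. Service cost 110.
{Red, Green}: service cost 126
{Red, Amber}: service cost 126
Among all 10 size-2 choices, {Red, Blue} is lowest.

Choose Red and Blue; total service cost 110.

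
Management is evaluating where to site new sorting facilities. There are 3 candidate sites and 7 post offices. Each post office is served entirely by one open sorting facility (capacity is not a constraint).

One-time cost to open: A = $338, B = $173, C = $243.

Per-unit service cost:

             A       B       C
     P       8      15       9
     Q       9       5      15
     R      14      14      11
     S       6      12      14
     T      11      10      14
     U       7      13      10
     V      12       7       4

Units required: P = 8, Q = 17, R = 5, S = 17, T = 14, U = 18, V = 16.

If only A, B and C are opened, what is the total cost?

Each post office is assigned to its cheapest site among the open ones.
{A, B, C}: P→A 8·8=64, Q→B 5·17=85, R→C 11·5=55, S→A 6·17=102, T→B 10·14=140, U→A 7·18=126, V→C 4·16=64. Service 636; fixed 754; total 1390.

Total cost: 1390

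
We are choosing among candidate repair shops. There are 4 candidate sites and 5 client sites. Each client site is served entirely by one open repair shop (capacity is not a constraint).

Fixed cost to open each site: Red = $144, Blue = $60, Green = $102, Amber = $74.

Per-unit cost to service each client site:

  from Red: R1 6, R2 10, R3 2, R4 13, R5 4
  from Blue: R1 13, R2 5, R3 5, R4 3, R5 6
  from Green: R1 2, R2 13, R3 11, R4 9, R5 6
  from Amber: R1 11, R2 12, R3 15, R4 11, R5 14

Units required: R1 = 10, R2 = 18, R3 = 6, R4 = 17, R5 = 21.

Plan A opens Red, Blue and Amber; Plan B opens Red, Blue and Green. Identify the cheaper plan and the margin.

Plan A: {Red, Blue, Amber}: R1→Red 6·10=60, R2→Blue 5·18=90, R3→Red 2·6=12, R4→Blue 3·17=51, R5→Red 4·21=84. Service 297; fixed 278; total 575.
Plan B: {Red, Blue, Green}: R1→Green 2·10=20, R2→Blue 5·18=90, R3→Red 2·6=12, R4→Blue 3·17=51, R5→Red 4·21=84. Service 257; fixed 306; total 563.
Difference: |575 − 563| = 12.

Plan B is cheaper by 12.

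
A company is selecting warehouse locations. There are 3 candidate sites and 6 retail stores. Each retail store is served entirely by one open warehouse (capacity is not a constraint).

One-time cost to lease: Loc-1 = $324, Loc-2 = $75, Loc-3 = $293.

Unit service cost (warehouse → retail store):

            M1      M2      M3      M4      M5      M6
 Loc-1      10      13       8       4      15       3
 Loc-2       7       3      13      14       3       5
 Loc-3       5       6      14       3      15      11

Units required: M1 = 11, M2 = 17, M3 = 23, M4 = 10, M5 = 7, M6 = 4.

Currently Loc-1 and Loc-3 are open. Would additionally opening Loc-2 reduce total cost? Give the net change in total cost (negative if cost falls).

Current service cost with {Loc-1, Loc-3}: 488.
Adding Loc-2: each retail store re-picks its cheapest; new service cost 353, saving 135.
Extra fixed cost: 75. Net change = 75 − 135 = -60.
(Totals: 1105 → 1045.)

Yes — net change −60 (cost falls by 60).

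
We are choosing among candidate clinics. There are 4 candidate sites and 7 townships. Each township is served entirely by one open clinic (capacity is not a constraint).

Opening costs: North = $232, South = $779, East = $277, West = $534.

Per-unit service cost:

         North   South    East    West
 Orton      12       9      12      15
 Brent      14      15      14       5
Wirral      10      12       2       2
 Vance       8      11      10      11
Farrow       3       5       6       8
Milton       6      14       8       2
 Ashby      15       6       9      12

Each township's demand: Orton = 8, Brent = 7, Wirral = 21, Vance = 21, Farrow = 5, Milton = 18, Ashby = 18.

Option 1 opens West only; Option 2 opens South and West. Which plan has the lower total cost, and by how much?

Option 1 is cheaper by 608.

Option 1: {West}: Orton→West 15·8=120, Brent→West 5·7=35, Wirral→West 2·21=42, Vance→West 11·21=231, Farrow→West 8·5=40, Milton→West 2·18=36, Ashby→West 12·18=216. Service 720; fixed 534; total 1254.
Option 2: {South, West}: Orton→South 9·8=72, Brent→West 5·7=35, Wirral→West 2·21=42, Vance→South 11·21=231, Farrow→South 5·5=25, Milton→West 2·18=36, Ashby→South 6·18=108. Service 549; fixed 1313; total 1862.
Difference: |1254 − 1862| = 608.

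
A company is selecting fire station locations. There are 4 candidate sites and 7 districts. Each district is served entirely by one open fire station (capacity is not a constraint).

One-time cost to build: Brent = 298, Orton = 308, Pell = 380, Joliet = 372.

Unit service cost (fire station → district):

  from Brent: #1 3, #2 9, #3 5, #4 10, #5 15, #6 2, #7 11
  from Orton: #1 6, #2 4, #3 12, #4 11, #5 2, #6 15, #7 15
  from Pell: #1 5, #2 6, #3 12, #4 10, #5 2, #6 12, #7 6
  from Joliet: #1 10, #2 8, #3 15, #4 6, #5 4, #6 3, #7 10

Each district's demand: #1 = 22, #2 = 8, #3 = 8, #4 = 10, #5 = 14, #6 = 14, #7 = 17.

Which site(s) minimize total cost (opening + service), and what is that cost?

Open Brent only; minimum total cost 1001.

For any fixed open set, each district goes to its cheapest open site; total = fixed + service.
{Brent}: #1→Brent 3·22=66, #2→Brent 9·8=72, #3→Brent 5·8=40, #4→Brent 10·10=100, #5→Brent 15·14=210, #6→Brent 2·14=28, #7→Brent 11·17=187. Service 703; fixed 298; total 1001.
{Pell}: #1→Pell 5·22=110, #2→Pell 6·8=48, #3→Pell 12·8=96, #4→Pell 10·10=100, #5→Pell 2·14=28, #6→Pell 12·14=168, #7→Pell 6·17=102. Service 652; fixed 380; total 1032.
{Brent, Orton}: #1→Brent 3·22=66, #2→Orton 4·8=32, #3→Brent 5·8=40, #4→Brent 10·10=100, #5→Orton 2·14=28, #6→Brent 2·14=28, #7→Brent 11·17=187. Service 481; fixed 606; total 1087.
{Brent, Orton, Pell, Joliet}: #1→Brent 3·22=66, #2→Orton 4·8=32, #3→Brent 5·8=40, #4→Joliet 6·10=60, #5→Orton 2·14=28, #6→Brent 2·14=28, #7→Pell 6·17=102. Service 356; fixed 1358; total 1714.
(All 15 nonempty subsets were checked; Brent only is lowest.)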